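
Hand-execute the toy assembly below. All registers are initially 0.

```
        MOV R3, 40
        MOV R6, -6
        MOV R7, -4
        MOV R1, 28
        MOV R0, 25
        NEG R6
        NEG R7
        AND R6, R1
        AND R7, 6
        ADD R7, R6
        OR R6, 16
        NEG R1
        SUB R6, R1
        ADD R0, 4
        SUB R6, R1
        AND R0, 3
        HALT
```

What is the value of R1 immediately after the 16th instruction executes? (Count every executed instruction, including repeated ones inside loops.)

after MOV R3, 40: R3=40
after MOV R6, -6: R6=-6
after MOV R7, -4: R7=-4
after MOV R1, 28: R1=28
after MOV R0, 25: R0=25
after NEG R6: R6=-(-6)=6
after NEG R7: R7=-(-4)=4
after AND R6, R1: R6=6&28=4
after AND R7, 6: R7=4&6=4
after ADD R7, R6: R7=4+4=8
after OR R6, 16: R6=4|16=20
after NEG R1: R1=-(28)=-28
after SUB R6, R1: R6=20-(-28)=48
after ADD R0, 4: R0=25+4=29
after SUB R6, R1: R6=48-(-28)=76
after AND R0, 3: R0=29&3=1
After step 16: R1 = -28.

-28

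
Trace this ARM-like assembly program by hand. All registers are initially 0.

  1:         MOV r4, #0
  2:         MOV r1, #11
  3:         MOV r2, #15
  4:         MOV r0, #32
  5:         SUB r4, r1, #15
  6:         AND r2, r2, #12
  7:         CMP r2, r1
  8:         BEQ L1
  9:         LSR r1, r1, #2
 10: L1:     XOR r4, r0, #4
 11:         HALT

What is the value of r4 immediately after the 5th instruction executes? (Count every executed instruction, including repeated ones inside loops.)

-4

after MOV r4, #0: r4=0
after MOV r1, #11: r1=11
after MOV r2, #15: r2=15
after MOV r0, #32: r0=32
after SUB r4, r1, #15: r4=11-15=-4
After step 5: r4 = -4.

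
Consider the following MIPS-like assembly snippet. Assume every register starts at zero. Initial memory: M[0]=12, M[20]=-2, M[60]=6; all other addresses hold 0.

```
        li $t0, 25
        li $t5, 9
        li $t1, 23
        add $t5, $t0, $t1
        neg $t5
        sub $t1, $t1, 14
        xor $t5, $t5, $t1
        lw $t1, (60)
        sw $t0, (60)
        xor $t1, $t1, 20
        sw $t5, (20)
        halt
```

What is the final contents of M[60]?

25

li $t0, 25 → $t0=25
li $t5, 9 → $t5=9
li $t1, 23 → $t1=23
add $t5, $t0, $t1 → $t5=25+23=48
neg $t5 → $t5=-(48)=-48
sub $t1, $t1, 14 → $t1=23-14=9
xor $t5, $t5, $t1 → $t5=(-48)^9=-39
lw $t1, (60) → $t1=M[60]=6
sw $t0, (60) → M[60]=25
xor $t1, $t1, 20 → $t1=6^20=18
sw $t5, (20) → M[20]=-39
halt.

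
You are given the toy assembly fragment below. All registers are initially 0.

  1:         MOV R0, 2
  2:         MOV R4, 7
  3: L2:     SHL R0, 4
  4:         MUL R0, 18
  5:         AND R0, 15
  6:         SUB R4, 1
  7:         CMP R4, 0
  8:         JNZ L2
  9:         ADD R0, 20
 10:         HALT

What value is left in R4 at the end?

after MOV R0, 2: R0=2
after MOV R4, 7: R4=7
after SHL R0, 4: R0=2<<4=32
after MUL R0, 18: R0=32*18=576
after AND R0, 15: R0=576&15=0
after SUB R4, 1: R4=7-1=6
CMP R4, 0  (cmp 6,0)
JNZ L2: taken
after SHL R0, 4: R0=0<<4=0
after MUL R0, 18: R0=0*18=0
after AND R0, 15: R0=0&15=0
after SUB R4, 1: R4=6-1=5
CMP R4, 0  (cmp 5,0)
JNZ L2: taken
after SHL R0, 4: R0=0<<4=0
after MUL R0, 18: R0=0*18=0
after AND R0, 15: R0=0&15=0
after SUB R4, 1: R4=5-1=4
CMP R4, 0  (cmp 4,0)
JNZ L2: taken
after SHL R0, 4: R0=0<<4=0
after MUL R0, 18: R0=0*18=0
after AND R0, 15: R0=0&15=0
after SUB R4, 1: R4=4-1=3
CMP R4, 0  (cmp 3,0)
JNZ L2: taken
after SHL R0, 4: R0=0<<4=0
after MUL R0, 18: R0=0*18=0
after AND R0, 15: R0=0&15=0
after SUB R4, 1: R4=3-1=2
CMP R4, 0  (cmp 2,0)
JNZ L2: taken
after SHL R0, 4: R0=0<<4=0
after MUL R0, 18: R0=0*18=0
after AND R0, 15: R0=0&15=0
after SUB R4, 1: R4=2-1=1
CMP R4, 0  (cmp 1,0)
JNZ L2: taken
after SHL R0, 4: R0=0<<4=0
after MUL R0, 18: R0=0*18=0
after AND R0, 15: R0=0&15=0
after SUB R4, 1: R4=1-1=0
CMP R4, 0  (cmp 0,0)
JNZ L2: not taken
after ADD R0, 20: R0=0+20=20
halt.

0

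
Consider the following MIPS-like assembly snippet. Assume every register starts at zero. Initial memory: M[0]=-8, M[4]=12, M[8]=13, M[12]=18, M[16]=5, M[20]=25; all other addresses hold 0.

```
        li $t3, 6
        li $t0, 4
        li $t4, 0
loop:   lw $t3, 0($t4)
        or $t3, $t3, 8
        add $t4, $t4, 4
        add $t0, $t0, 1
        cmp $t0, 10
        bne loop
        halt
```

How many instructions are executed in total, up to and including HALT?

after li $t3, 6: $t3=6
after li $t0, 4: $t0=4
after li $t4, 0: $t4=0
after lw $t3, 0($t4): $t3=M[0]=-8
after or $t3, $t3, 8: $t3=(-8)|8=-8
after add $t4, $t4, 4: $t4=0+4=4
after add $t0, $t0, 1: $t0=4+1=5
cmp $t0, 10  (cmp 5,10)
bne loop: taken
after lw $t3, 0($t4): $t3=M[4]=12
after or $t3, $t3, 8: $t3=12|8=12
after add $t4, $t4, 4: $t4=4+4=8
after add $t0, $t0, 1: $t0=5+1=6
cmp $t0, 10  (cmp 6,10)
bne loop: taken
after lw $t3, 0($t4): $t3=M[8]=13
after or $t3, $t3, 8: $t3=13|8=13
after add $t4, $t4, 4: $t4=8+4=12
after add $t0, $t0, 1: $t0=6+1=7
cmp $t0, 10  (cmp 7,10)
bne loop: taken
after lw $t3, 0($t4): $t3=M[12]=18
after or $t3, $t3, 8: $t3=18|8=26
after add $t4, $t4, 4: $t4=12+4=16
after add $t0, $t0, 1: $t0=7+1=8
cmp $t0, 10  (cmp 8,10)
bne loop: taken
after lw $t3, 0($t4): $t3=M[16]=5
after or $t3, $t3, 8: $t3=5|8=13
after add $t4, $t4, 4: $t4=16+4=20
after add $t0, $t0, 1: $t0=8+1=9
cmp $t0, 10  (cmp 9,10)
bne loop: taken
after lw $t3, 0($t4): $t3=M[20]=25
after or $t3, $t3, 8: $t3=25|8=25
after add $t4, $t4, 4: $t4=20+4=24
after add $t0, $t0, 1: $t0=9+1=10
cmp $t0, 10  (cmp 10,10)
bne loop: not taken
halt.
Total executed instructions: 40.

40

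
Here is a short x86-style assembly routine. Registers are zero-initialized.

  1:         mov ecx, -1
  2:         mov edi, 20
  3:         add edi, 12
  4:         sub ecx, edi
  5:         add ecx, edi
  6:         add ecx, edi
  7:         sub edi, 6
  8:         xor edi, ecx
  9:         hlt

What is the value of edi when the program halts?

after mov ecx, -1: ecx=-1
after mov edi, 20: edi=20
after add edi, 12: edi=20+12=32
after sub ecx, edi: ecx=(-1)-32=-33
after add ecx, edi: ecx=(-33)+32=-1
after add ecx, edi: ecx=(-1)+32=31
after sub edi, 6: edi=32-6=26
after xor edi, ecx: edi=26^31=5
halt.

5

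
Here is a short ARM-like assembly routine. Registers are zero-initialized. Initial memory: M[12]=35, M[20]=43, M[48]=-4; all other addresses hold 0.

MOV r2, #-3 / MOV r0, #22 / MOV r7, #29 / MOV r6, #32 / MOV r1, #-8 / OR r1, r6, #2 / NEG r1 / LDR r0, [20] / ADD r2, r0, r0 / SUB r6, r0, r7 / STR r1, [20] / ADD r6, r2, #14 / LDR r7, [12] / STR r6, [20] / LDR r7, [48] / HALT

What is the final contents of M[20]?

MOV r2, #-3 → r2=-3
MOV r0, #22 → r0=22
MOV r7, #29 → r7=29
MOV r6, #32 → r6=32
MOV r1, #-8 → r1=-8
OR r1, r6, #2 → r1=32|2=34
NEG r1 → r1=-(34)=-34
LDR r0, [20] → r0=M[20]=43
ADD r2, r0, r0 → r2=43+43=86
SUB r6, r0, r7 → r6=43-29=14
STR r1, [20] → M[20]=-34
ADD r6, r2, #14 → r6=86+14=100
LDR r7, [12] → r7=M[12]=35
STR r6, [20] → M[20]=100
LDR r7, [48] → r7=M[48]=-4
halt.

100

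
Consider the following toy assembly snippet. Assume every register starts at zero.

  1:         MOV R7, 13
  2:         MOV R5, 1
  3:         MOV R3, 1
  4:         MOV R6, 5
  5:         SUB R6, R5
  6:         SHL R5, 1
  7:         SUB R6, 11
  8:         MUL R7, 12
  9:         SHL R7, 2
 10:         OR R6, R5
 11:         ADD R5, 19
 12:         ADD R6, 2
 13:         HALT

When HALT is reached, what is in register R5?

MOV R7, 13 → R7=13
MOV R5, 1 → R5=1
MOV R3, 1 → R3=1
MOV R6, 5 → R6=5
SUB R6, R5 → R6=5-1=4
SHL R5, 1 → R5=1<<1=2
SUB R6, 11 → R6=4-11=-7
MUL R7, 12 → R7=13*12=156
SHL R7, 2 → R7=156<<2=624
OR R6, R5 → R6=(-7)|2=-5
ADD R5, 19 → R5=2+19=21
ADD R6, 2 → R6=(-5)+2=-3
halt.

21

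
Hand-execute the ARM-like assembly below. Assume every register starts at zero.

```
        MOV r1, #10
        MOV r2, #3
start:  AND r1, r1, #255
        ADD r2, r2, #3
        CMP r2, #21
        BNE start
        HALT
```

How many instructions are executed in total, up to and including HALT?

MOV r1, #10 → r1=10
MOV r2, #3 → r2=3
AND r1, r1, #255 → r1=10&255=10
ADD r2, r2, #3 → r2=3+3=6
CMP r2, #21  (cmp 6,21)
BNE start: taken
AND r1, r1, #255 → r1=10&255=10
ADD r2, r2, #3 → r2=6+3=9
CMP r2, #21  (cmp 9,21)
BNE start: taken
AND r1, r1, #255 → r1=10&255=10
ADD r2, r2, #3 → r2=9+3=12
CMP r2, #21  (cmp 12,21)
BNE start: taken
AND r1, r1, #255 → r1=10&255=10
ADD r2, r2, #3 → r2=12+3=15
CMP r2, #21  (cmp 15,21)
BNE start: taken
AND r1, r1, #255 → r1=10&255=10
ADD r2, r2, #3 → r2=15+3=18
CMP r2, #21  (cmp 18,21)
BNE start: taken
AND r1, r1, #255 → r1=10&255=10
ADD r2, r2, #3 → r2=18+3=21
CMP r2, #21  (cmp 21,21)
BNE start: not taken
halt.
Total executed instructions: 27.

27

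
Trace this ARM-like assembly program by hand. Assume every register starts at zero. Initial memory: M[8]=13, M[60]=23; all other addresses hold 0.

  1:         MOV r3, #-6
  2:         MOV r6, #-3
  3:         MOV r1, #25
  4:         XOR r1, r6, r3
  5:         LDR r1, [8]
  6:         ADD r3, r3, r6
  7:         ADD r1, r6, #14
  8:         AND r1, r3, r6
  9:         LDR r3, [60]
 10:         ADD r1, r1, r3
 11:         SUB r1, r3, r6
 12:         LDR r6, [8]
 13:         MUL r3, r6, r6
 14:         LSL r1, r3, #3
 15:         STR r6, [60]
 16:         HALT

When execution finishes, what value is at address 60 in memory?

r3=-6
r6=-3
r1=25
r1=(-3)^(-6)=7
r1=M[8]=13
r3=(-6)+(-3)=-9
r1=(-3)+14=11
r1=(-9)&(-3)=-11
r3=M[60]=23
r1=(-11)+23=12
r1=23-(-3)=26
r6=M[8]=13
r3=13*13=169
r1=169<<3=1352
STR r6, [60] → M[60]=13
halt.

13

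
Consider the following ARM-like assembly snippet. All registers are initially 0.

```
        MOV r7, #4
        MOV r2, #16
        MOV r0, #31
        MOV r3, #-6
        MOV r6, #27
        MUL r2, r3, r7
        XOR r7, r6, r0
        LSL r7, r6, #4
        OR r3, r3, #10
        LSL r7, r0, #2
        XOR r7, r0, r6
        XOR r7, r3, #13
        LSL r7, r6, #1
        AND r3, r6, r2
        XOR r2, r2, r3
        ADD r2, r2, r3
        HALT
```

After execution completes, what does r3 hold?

after MOV r7, #4: r7=4
after MOV r2, #16: r2=16
after MOV r0, #31: r0=31
after MOV r3, #-6: r3=-6
after MOV r6, #27: r6=27
after MUL r2, r3, r7: r2=(-6)*4=-24
after XOR r7, r6, r0: r7=27^31=4
after LSL r7, r6, #4: r7=27<<4=432
after OR r3, r3, #10: r3=(-6)|10=-6
after LSL r7, r0, #2: r7=31<<2=124
after XOR r7, r0, r6: r7=31^27=4
after XOR r7, r3, #13: r7=(-6)^13=-9
after LSL r7, r6, #1: r7=27<<1=54
after AND r3, r6, r2: r3=27&(-24)=8
after XOR r2, r2, r3: r2=(-24)^8=-32
after ADD r2, r2, r3: r2=(-32)+8=-24
halt.

8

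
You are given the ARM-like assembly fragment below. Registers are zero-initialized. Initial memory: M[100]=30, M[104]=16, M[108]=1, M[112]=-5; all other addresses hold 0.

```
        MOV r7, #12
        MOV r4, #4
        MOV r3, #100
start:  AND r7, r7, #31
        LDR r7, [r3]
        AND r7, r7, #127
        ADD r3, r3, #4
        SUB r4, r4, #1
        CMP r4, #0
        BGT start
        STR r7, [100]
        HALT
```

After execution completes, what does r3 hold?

MOV r7, #12 → r7=12
MOV r4, #4 → r4=4
MOV r3, #100 → r3=100
AND r7, r7, #31 → r7=12&31=12
LDR r7, [r3] → r7=M[100]=30
AND r7, r7, #127 → r7=30&127=30
ADD r3, r3, #4 → r3=100+4=104
SUB r4, r4, #1 → r4=4-1=3
CMP r4, #0  (cmp 3,0)
BGT start: taken
AND r7, r7, #31 → r7=30&31=30
LDR r7, [r3] → r7=M[104]=16
AND r7, r7, #127 → r7=16&127=16
ADD r3, r3, #4 → r3=104+4=108
SUB r4, r4, #1 → r4=3-1=2
CMP r4, #0  (cmp 2,0)
BGT start: taken
AND r7, r7, #31 → r7=16&31=16
LDR r7, [r3] → r7=M[108]=1
AND r7, r7, #127 → r7=1&127=1
ADD r3, r3, #4 → r3=108+4=112
SUB r4, r4, #1 → r4=2-1=1
CMP r4, #0  (cmp 1,0)
BGT start: taken
AND r7, r7, #31 → r7=1&31=1
LDR r7, [r3] → r7=M[112]=-5
AND r7, r7, #127 → r7=(-5)&127=123
ADD r3, r3, #4 → r3=112+4=116
SUB r4, r4, #1 → r4=1-1=0
CMP r4, #0  (cmp 0,0)
BGT start: not taken
STR r7, [100] → M[100]=123
halt.

116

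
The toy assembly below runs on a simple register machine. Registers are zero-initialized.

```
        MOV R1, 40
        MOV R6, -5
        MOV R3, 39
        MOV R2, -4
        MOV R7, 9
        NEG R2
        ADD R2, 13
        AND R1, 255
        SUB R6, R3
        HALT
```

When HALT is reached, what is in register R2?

R1=40
R6=-5
R3=39
R2=-4
R7=9
R2=-(-4)=4
R2=4+13=17
R1=40&255=40
R6=(-5)-39=-44
halt.

17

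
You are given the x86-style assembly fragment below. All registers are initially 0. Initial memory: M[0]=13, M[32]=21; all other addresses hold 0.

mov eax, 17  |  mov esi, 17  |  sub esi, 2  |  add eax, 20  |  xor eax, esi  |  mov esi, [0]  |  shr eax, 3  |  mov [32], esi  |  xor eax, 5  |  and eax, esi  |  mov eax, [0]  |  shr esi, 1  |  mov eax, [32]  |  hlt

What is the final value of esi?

after mov eax, 17: eax=17
after mov esi, 17: esi=17
after sub esi, 2: esi=17-2=15
after add eax, 20: eax=17+20=37
after xor eax, esi: eax=37^15=42
after mov esi, [0]: esi=M[0]=13
after shr eax, 3: eax=42>>3=5
mov [32], esi → M[32]=13
after xor eax, 5: eax=5^5=0
after and eax, esi: eax=0&13=0
after mov eax, [0]: eax=M[0]=13
after shr esi, 1: esi=13>>1=6
after mov eax, [32]: eax=M[32]=13
halt.

6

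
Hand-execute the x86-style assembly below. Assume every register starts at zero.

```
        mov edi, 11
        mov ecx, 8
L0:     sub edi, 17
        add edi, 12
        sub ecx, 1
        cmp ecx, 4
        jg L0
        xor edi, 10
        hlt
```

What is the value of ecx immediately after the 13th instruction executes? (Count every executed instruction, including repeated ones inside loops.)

after mov edi, 11: edi=11
after mov ecx, 8: ecx=8
after sub edi, 17: edi=11-17=-6
after add edi, 12: edi=(-6)+12=6
after sub ecx, 1: ecx=8-1=7
cmp ecx, 4  (cmp 7,4)
jg L0: taken
after sub edi, 17: edi=6-17=-11
after add edi, 12: edi=(-11)+12=1
after sub ecx, 1: ecx=7-1=6
cmp ecx, 4  (cmp 6,4)
jg L0: taken
after sub edi, 17: edi=1-17=-16
After step 13: ecx = 6.

6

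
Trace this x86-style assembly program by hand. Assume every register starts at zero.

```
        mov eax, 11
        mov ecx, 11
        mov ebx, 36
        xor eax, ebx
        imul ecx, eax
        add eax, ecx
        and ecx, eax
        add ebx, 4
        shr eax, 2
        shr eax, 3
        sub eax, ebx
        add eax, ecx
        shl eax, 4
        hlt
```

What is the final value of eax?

7888

mov eax, 11 → eax=11
mov ecx, 11 → ecx=11
mov ebx, 36 → ebx=36
xor eax, ebx → eax=11^36=47
imul ecx, eax → ecx=11*47=517
add eax, ecx → eax=47+517=564
and ecx, eax → ecx=517&564=516
add ebx, 4 → ebx=36+4=40
shr eax, 2 → eax=564>>2=141
shr eax, 3 → eax=141>>3=17
sub eax, ebx → eax=17-40=-23
add eax, ecx → eax=(-23)+516=493
shl eax, 4 → eax=493<<4=7888
halt.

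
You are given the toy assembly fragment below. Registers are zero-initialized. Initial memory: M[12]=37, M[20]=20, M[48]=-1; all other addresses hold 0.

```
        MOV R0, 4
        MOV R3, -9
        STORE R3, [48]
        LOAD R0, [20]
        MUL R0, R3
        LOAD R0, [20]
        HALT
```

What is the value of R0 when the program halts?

20

R0=4
R3=-9
STORE R3, [48] → M[48]=-9
R0=M[20]=20
R0=20*(-9)=-180
R0=M[20]=20
halt.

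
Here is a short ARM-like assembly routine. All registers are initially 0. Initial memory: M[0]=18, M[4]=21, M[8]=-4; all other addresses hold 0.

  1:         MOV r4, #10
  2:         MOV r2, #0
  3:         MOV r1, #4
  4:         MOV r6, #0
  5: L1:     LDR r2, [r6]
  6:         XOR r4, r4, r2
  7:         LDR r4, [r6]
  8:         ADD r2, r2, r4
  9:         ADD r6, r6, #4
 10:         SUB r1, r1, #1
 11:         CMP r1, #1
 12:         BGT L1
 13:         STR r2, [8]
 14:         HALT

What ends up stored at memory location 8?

r4=10
r2=0
r1=4
r6=0
r2=M[0]=18
r4=10^18=24
r4=M[0]=18
r2=18+18=36
r6=0+4=4
r1=4-1=3
CMP r1, #1  (cmp 3,1)
BGT L1: taken
r2=M[4]=21
r4=18^21=7
r4=M[4]=21
r2=21+21=42
r6=4+4=8
r1=3-1=2
CMP r1, #1  (cmp 2,1)
BGT L1: taken
r2=M[8]=-4
r4=21^(-4)=-23
r4=M[8]=-4
r2=(-4)+(-4)=-8
r6=8+4=12
r1=2-1=1
CMP r1, #1  (cmp 1,1)
BGT L1: not taken
STR r2, [8] → M[8]=-8
halt.

-8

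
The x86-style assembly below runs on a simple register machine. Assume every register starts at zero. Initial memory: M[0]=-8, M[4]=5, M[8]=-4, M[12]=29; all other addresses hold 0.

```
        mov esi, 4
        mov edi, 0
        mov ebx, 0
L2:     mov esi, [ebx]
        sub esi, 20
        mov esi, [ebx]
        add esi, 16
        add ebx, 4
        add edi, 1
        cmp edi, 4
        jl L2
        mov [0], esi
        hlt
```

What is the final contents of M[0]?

45

mov esi, 4 → esi=4
mov edi, 0 → edi=0
mov ebx, 0 → ebx=0
mov esi, [ebx] → esi=M[0]=-8
sub esi, 20 → esi=(-8)-20=-28
mov esi, [ebx] → esi=M[0]=-8
add esi, 16 → esi=(-8)+16=8
add ebx, 4 → ebx=0+4=4
add edi, 1 → edi=0+1=1
cmp edi, 4  (cmp 1,4)
jl L2: taken
mov esi, [ebx] → esi=M[4]=5
sub esi, 20 → esi=5-20=-15
mov esi, [ebx] → esi=M[4]=5
add esi, 16 → esi=5+16=21
add ebx, 4 → ebx=4+4=8
add edi, 1 → edi=1+1=2
cmp edi, 4  (cmp 2,4)
jl L2: taken
mov esi, [ebx] → esi=M[8]=-4
sub esi, 20 → esi=(-4)-20=-24
mov esi, [ebx] → esi=M[8]=-4
add esi, 16 → esi=(-4)+16=12
add ebx, 4 → ebx=8+4=12
add edi, 1 → edi=2+1=3
cmp edi, 4  (cmp 3,4)
jl L2: taken
mov esi, [ebx] → esi=M[12]=29
sub esi, 20 → esi=29-20=9
mov esi, [ebx] → esi=M[12]=29
add esi, 16 → esi=29+16=45
add ebx, 4 → ebx=12+4=16
add edi, 1 → edi=3+1=4
cmp edi, 4  (cmp 4,4)
jl L2: not taken
mov [0], esi → M[0]=45
halt.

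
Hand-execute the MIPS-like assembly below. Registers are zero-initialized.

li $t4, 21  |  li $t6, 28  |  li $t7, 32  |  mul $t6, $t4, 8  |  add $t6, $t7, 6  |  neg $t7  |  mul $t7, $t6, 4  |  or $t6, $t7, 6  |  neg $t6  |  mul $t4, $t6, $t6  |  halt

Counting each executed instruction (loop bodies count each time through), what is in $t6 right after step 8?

$t4=21
$t6=28
$t7=32
$t6=21*8=168
$t6=32+6=38
$t7=-(32)=-32
$t7=38*4=152
$t6=152|6=158
After step 8: $t6 = 158.

158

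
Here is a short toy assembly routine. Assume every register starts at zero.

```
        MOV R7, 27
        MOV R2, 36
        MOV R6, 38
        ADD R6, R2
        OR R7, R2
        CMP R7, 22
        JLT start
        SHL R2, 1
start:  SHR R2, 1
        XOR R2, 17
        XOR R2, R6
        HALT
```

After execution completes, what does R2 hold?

127

after MOV R7, 27: R7=27
after MOV R2, 36: R2=36
after MOV R6, 38: R6=38
after ADD R6, R2: R6=38+36=74
after OR R7, R2: R7=27|36=63
CMP R7, 22  (cmp 63,22)
JLT start: not taken
after SHL R2, 1: R2=36<<1=72
after SHR R2, 1: R2=72>>1=36
after XOR R2, 17: R2=36^17=53
after XOR R2, R6: R2=53^74=127
halt.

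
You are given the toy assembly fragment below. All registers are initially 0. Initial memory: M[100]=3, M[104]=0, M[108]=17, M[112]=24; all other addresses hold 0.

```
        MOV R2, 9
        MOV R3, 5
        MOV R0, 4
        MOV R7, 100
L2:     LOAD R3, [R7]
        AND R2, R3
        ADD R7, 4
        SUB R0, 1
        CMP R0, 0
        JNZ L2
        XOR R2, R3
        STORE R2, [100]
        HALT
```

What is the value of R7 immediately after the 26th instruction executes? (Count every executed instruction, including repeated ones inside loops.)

116

after MOV R2, 9: R2=9
after MOV R3, 5: R3=5
after MOV R0, 4: R0=4
after MOV R7, 100: R7=100
after LOAD R3, [R7]: R3=M[100]=3
after AND R2, R3: R2=9&3=1
after ADD R7, 4: R7=100+4=104
after SUB R0, 1: R0=4-1=3
CMP R0, 0  (cmp 3,0)
JNZ L2: taken
after LOAD R3, [R7]: R3=M[104]=0
after AND R2, R3: R2=1&0=0
after ADD R7, 4: R7=104+4=108
after SUB R0, 1: R0=3-1=2
CMP R0, 0  (cmp 2,0)
JNZ L2: taken
after LOAD R3, [R7]: R3=M[108]=17
after AND R2, R3: R2=0&17=0
after ADD R7, 4: R7=108+4=112
after SUB R0, 1: R0=2-1=1
CMP R0, 0  (cmp 1,0)
JNZ L2: taken
after LOAD R3, [R7]: R3=M[112]=24
after AND R2, R3: R2=0&24=0
after ADD R7, 4: R7=112+4=116
after SUB R0, 1: R0=1-1=0
After step 26: R7 = 116.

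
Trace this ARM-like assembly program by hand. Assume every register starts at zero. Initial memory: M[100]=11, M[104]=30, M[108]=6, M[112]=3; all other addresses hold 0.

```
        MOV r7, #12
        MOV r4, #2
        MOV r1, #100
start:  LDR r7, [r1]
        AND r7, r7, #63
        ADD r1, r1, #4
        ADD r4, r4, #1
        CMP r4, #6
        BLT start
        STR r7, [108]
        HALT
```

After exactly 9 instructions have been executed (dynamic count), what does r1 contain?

104

r7=12
r4=2
r1=100
r7=M[100]=11
r7=11&63=11
r1=100+4=104
r4=2+1=3
CMP r4, #6  (cmp 3,6)
BLT start: taken
After step 9: r1 = 104.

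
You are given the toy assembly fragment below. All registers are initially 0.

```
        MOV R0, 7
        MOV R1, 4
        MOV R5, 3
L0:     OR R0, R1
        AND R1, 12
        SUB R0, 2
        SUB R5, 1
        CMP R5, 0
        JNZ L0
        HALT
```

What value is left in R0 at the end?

5

MOV R0, 7 → R0=7
MOV R1, 4 → R1=4
MOV R5, 3 → R5=3
OR R0, R1 → R0=7|4=7
AND R1, 12 → R1=4&12=4
SUB R0, 2 → R0=7-2=5
SUB R5, 1 → R5=3-1=2
CMP R5, 0  (cmp 2,0)
JNZ L0: taken
OR R0, R1 → R0=5|4=5
AND R1, 12 → R1=4&12=4
SUB R0, 2 → R0=5-2=3
SUB R5, 1 → R5=2-1=1
CMP R5, 0  (cmp 1,0)
JNZ L0: taken
OR R0, R1 → R0=3|4=7
AND R1, 12 → R1=4&12=4
SUB R0, 2 → R0=7-2=5
SUB R5, 1 → R5=1-1=0
CMP R5, 0  (cmp 0,0)
JNZ L0: not taken
halt.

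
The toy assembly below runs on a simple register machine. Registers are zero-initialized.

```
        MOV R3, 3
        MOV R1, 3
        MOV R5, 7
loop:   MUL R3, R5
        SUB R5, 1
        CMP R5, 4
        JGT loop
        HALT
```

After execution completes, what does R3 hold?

R3=3
R1=3
R5=7
R3=3*7=21
R5=7-1=6
CMP R5, 4  (cmp 6,4)
JGT loop: taken
R3=21*6=126
R5=6-1=5
CMP R5, 4  (cmp 5,4)
JGT loop: taken
R3=126*5=630
R5=5-1=4
CMP R5, 4  (cmp 4,4)
JGT loop: not taken
halt.

630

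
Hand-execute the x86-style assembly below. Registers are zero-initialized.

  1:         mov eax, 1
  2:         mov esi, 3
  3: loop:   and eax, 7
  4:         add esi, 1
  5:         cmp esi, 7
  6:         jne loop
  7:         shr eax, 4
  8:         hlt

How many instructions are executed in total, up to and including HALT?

20

eax=1
esi=3
eax=1&7=1
esi=3+1=4
cmp esi, 7  (cmp 4,7)
jne loop: taken
eax=1&7=1
esi=4+1=5
cmp esi, 7  (cmp 5,7)
jne loop: taken
eax=1&7=1
esi=5+1=6
cmp esi, 7  (cmp 6,7)
jne loop: taken
eax=1&7=1
esi=6+1=7
cmp esi, 7  (cmp 7,7)
jne loop: not taken
eax=1>>4=0
halt.
Total executed instructions: 20.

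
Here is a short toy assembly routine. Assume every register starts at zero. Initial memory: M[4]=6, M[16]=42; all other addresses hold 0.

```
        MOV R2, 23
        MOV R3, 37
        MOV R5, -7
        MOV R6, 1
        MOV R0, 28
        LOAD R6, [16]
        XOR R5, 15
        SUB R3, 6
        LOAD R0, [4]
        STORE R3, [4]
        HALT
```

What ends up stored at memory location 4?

31

MOV R2, 23 → R2=23
MOV R3, 37 → R3=37
MOV R5, -7 → R5=-7
MOV R6, 1 → R6=1
MOV R0, 28 → R0=28
LOAD R6, [16] → R6=M[16]=42
XOR R5, 15 → R5=(-7)^15=-10
SUB R3, 6 → R3=37-6=31
LOAD R0, [4] → R0=M[4]=6
STORE R3, [4] → M[4]=31
halt.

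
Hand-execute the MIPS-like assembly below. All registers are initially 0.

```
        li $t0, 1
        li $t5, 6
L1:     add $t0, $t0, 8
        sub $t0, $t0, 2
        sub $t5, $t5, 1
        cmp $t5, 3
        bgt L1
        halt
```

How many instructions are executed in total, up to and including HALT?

18

$t0=1
$t5=6
$t0=1+8=9
$t0=9-2=7
$t5=6-1=5
cmp $t5, 3  (cmp 5,3)
bgt L1: taken
$t0=7+8=15
$t0=15-2=13
$t5=5-1=4
cmp $t5, 3  (cmp 4,3)
bgt L1: taken
$t0=13+8=21
$t0=21-2=19
$t5=4-1=3
cmp $t5, 3  (cmp 3,3)
bgt L1: not taken
halt.
Total executed instructions: 18.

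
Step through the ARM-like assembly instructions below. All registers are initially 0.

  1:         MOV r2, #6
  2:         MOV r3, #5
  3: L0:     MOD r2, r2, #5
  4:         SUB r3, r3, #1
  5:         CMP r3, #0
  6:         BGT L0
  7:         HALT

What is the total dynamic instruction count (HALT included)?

23

after MOV r2, #6: r2=6
after MOV r3, #5: r3=5
after MOD r2, r2, #5: r2=6%5=1
after SUB r3, r3, #1: r3=5-1=4
CMP r3, #0  (cmp 4,0)
BGT L0: taken
after MOD r2, r2, #5: r2=1%5=1
after SUB r3, r3, #1: r3=4-1=3
CMP r3, #0  (cmp 3,0)
BGT L0: taken
after MOD r2, r2, #5: r2=1%5=1
after SUB r3, r3, #1: r3=3-1=2
CMP r3, #0  (cmp 2,0)
BGT L0: taken
after MOD r2, r2, #5: r2=1%5=1
after SUB r3, r3, #1: r3=2-1=1
CMP r3, #0  (cmp 1,0)
BGT L0: taken
after MOD r2, r2, #5: r2=1%5=1
after SUB r3, r3, #1: r3=1-1=0
CMP r3, #0  (cmp 0,0)
BGT L0: not taken
halt.
Total executed instructions: 23.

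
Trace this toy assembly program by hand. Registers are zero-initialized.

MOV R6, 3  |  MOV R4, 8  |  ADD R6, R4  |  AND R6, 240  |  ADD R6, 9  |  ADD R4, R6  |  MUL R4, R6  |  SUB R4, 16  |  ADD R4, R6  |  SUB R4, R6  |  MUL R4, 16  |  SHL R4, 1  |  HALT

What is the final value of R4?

4384

after MOV R6, 3: R6=3
after MOV R4, 8: R4=8
after ADD R6, R4: R6=3+8=11
after AND R6, 240: R6=11&240=0
after ADD R6, 9: R6=0+9=9
after ADD R4, R6: R4=8+9=17
after MUL R4, R6: R4=17*9=153
after SUB R4, 16: R4=153-16=137
after ADD R4, R6: R4=137+9=146
after SUB R4, R6: R4=146-9=137
after MUL R4, 16: R4=137*16=2192
after SHL R4, 1: R4=2192<<1=4384
halt.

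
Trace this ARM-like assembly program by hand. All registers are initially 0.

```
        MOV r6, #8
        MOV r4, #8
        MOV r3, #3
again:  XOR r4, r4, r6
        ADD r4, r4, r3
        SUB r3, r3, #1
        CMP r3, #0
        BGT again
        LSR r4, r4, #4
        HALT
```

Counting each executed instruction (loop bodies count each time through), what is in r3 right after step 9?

2

after MOV r6, #8: r6=8
after MOV r4, #8: r4=8
after MOV r3, #3: r3=3
after XOR r4, r4, r6: r4=8^8=0
after ADD r4, r4, r3: r4=0+3=3
after SUB r3, r3, #1: r3=3-1=2
CMP r3, #0  (cmp 2,0)
BGT again: taken
after XOR r4, r4, r6: r4=3^8=11
After step 9: r3 = 2.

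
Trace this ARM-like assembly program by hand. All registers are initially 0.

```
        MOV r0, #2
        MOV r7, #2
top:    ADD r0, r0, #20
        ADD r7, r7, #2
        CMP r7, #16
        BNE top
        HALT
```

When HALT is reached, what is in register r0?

after MOV r0, #2: r0=2
after MOV r7, #2: r7=2
after ADD r0, r0, #20: r0=2+20=22
after ADD r7, r7, #2: r7=2+2=4
CMP r7, #16  (cmp 4,16)
BNE top: taken
after ADD r0, r0, #20: r0=22+20=42
after ADD r7, r7, #2: r7=4+2=6
CMP r7, #16  (cmp 6,16)
BNE top: taken
after ADD r0, r0, #20: r0=42+20=62
after ADD r7, r7, #2: r7=6+2=8
CMP r7, #16  (cmp 8,16)
BNE top: taken
after ADD r0, r0, #20: r0=62+20=82
after ADD r7, r7, #2: r7=8+2=10
CMP r7, #16  (cmp 10,16)
BNE top: taken
after ADD r0, r0, #20: r0=82+20=102
after ADD r7, r7, #2: r7=10+2=12
CMP r7, #16  (cmp 12,16)
BNE top: taken
after ADD r0, r0, #20: r0=102+20=122
after ADD r7, r7, #2: r7=12+2=14
CMP r7, #16  (cmp 14,16)
BNE top: taken
after ADD r0, r0, #20: r0=122+20=142
after ADD r7, r7, #2: r7=14+2=16
CMP r7, #16  (cmp 16,16)
BNE top: not taken
halt.

142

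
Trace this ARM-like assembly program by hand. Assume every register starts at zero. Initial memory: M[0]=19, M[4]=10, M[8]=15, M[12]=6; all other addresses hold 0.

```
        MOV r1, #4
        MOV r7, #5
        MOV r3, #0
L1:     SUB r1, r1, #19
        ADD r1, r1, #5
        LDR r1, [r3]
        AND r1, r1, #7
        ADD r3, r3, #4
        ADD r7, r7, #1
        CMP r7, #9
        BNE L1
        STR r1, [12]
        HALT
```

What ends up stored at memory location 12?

6

r1=4
r7=5
r3=0
r1=4-19=-15
r1=(-15)+5=-10
r1=M[0]=19
r1=19&7=3
r3=0+4=4
r7=5+1=6
CMP r7, #9  (cmp 6,9)
BNE L1: taken
r1=3-19=-16
r1=(-16)+5=-11
r1=M[4]=10
r1=10&7=2
r3=4+4=8
r7=6+1=7
CMP r7, #9  (cmp 7,9)
BNE L1: taken
r1=2-19=-17
r1=(-17)+5=-12
r1=M[8]=15
r1=15&7=7
r3=8+4=12
r7=7+1=8
CMP r7, #9  (cmp 8,9)
BNE L1: taken
r1=7-19=-12
r1=(-12)+5=-7
r1=M[12]=6
r1=6&7=6
r3=12+4=16
r7=8+1=9
CMP r7, #9  (cmp 9,9)
BNE L1: not taken
STR r1, [12] → M[12]=6
halt.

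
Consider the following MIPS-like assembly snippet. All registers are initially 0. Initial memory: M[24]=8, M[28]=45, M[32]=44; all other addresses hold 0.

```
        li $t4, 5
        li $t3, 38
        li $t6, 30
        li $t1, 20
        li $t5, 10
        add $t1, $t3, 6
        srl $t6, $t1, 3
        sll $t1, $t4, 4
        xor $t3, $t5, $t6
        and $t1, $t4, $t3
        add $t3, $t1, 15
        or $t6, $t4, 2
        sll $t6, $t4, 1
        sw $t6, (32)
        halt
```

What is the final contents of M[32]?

10

after li $t4, 5: $t4=5
after li $t3, 38: $t3=38
after li $t6, 30: $t6=30
after li $t1, 20: $t1=20
after li $t5, 10: $t5=10
after add $t1, $t3, 6: $t1=38+6=44
after srl $t6, $t1, 3: $t6=44>>3=5
after sll $t1, $t4, 4: $t1=5<<4=80
after xor $t3, $t5, $t6: $t3=10^5=15
after and $t1, $t4, $t3: $t1=5&15=5
after add $t3, $t1, 15: $t3=5+15=20
after or $t6, $t4, 2: $t6=5|2=7
after sll $t6, $t4, 1: $t6=5<<1=10
sw $t6, (32) → M[32]=10
halt.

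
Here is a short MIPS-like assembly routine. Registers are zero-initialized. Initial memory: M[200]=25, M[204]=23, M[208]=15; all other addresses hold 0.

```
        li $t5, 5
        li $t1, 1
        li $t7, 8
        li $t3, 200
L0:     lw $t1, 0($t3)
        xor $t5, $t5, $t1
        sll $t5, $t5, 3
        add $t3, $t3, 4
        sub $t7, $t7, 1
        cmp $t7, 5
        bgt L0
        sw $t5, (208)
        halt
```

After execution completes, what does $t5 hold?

after li $t5, 5: $t5=5
after li $t1, 1: $t1=1
after li $t7, 8: $t7=8
after li $t3, 200: $t3=200
after lw $t1, 0($t3): $t1=M[200]=25
after xor $t5, $t5, $t1: $t5=5^25=28
after sll $t5, $t5, 3: $t5=28<<3=224
after add $t3, $t3, 4: $t3=200+4=204
after sub $t7, $t7, 1: $t7=8-1=7
cmp $t7, 5  (cmp 7,5)
bgt L0: taken
after lw $t1, 0($t3): $t1=M[204]=23
after xor $t5, $t5, $t1: $t5=224^23=247
after sll $t5, $t5, 3: $t5=247<<3=1976
after add $t3, $t3, 4: $t3=204+4=208
after sub $t7, $t7, 1: $t7=7-1=6
cmp $t7, 5  (cmp 6,5)
bgt L0: taken
after lw $t1, 0($t3): $t1=M[208]=15
after xor $t5, $t5, $t1: $t5=1976^15=1975
after sll $t5, $t5, 3: $t5=1975<<3=15800
after add $t3, $t3, 4: $t3=208+4=212
after sub $t7, $t7, 1: $t7=6-1=5
cmp $t7, 5  (cmp 5,5)
bgt L0: not taken
sw $t5, (208) → M[208]=15800
halt.

15800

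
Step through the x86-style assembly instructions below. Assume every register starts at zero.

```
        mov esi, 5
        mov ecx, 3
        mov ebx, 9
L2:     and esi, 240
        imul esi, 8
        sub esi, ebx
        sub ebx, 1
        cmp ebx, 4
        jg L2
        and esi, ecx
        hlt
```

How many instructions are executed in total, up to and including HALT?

after mov esi, 5: esi=5
after mov ecx, 3: ecx=3
after mov ebx, 9: ebx=9
after and esi, 240: esi=5&240=0
after imul esi, 8: esi=0*8=0
after sub esi, ebx: esi=0-9=-9
after sub ebx, 1: ebx=9-1=8
cmp ebx, 4  (cmp 8,4)
jg L2: taken
after and esi, 240: esi=(-9)&240=240
after imul esi, 8: esi=240*8=1920
after sub esi, ebx: esi=1920-8=1912
after sub ebx, 1: ebx=8-1=7
cmp ebx, 4  (cmp 7,4)
jg L2: taken
after and esi, 240: esi=1912&240=112
after imul esi, 8: esi=112*8=896
after sub esi, ebx: esi=896-7=889
after sub ebx, 1: ebx=7-1=6
cmp ebx, 4  (cmp 6,4)
jg L2: taken
after and esi, 240: esi=889&240=112
after imul esi, 8: esi=112*8=896
after sub esi, ebx: esi=896-6=890
after sub ebx, 1: ebx=6-1=5
cmp ebx, 4  (cmp 5,4)
jg L2: taken
after and esi, 240: esi=890&240=112
after imul esi, 8: esi=112*8=896
after sub esi, ebx: esi=896-5=891
after sub ebx, 1: ebx=5-1=4
cmp ebx, 4  (cmp 4,4)
jg L2: not taken
after and esi, ecx: esi=891&3=3
halt.
Total executed instructions: 35.

35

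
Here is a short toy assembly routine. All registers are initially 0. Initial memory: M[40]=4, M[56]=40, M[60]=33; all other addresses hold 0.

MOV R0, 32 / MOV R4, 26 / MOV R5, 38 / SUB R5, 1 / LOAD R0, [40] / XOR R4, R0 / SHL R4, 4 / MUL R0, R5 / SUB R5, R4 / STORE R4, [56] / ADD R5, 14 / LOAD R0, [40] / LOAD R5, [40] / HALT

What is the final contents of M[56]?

480

MOV R0, 32 → R0=32
MOV R4, 26 → R4=26
MOV R5, 38 → R5=38
SUB R5, 1 → R5=38-1=37
LOAD R0, [40] → R0=M[40]=4
XOR R4, R0 → R4=26^4=30
SHL R4, 4 → R4=30<<4=480
MUL R0, R5 → R0=4*37=148
SUB R5, R4 → R5=37-480=-443
STORE R4, [56] → M[56]=480
ADD R5, 14 → R5=(-443)+14=-429
LOAD R0, [40] → R0=M[40]=4
LOAD R5, [40] → R5=M[40]=4
halt.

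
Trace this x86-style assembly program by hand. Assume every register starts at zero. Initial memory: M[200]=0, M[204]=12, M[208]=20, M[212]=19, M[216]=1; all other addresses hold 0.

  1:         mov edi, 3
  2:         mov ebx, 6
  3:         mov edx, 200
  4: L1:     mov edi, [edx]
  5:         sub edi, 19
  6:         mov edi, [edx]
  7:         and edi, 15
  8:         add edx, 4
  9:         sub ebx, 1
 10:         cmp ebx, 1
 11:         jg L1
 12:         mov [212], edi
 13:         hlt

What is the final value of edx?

edi=3
ebx=6
edx=200
edi=M[200]=0
edi=0-19=-19
edi=M[200]=0
edi=0&15=0
edx=200+4=204
ebx=6-1=5
cmp ebx, 1  (cmp 5,1)
jg L1: taken
edi=M[204]=12
edi=12-19=-7
edi=M[204]=12
edi=12&15=12
edx=204+4=208
ebx=5-1=4
cmp ebx, 1  (cmp 4,1)
jg L1: taken
edi=M[208]=20
edi=20-19=1
edi=M[208]=20
edi=20&15=4
edx=208+4=212
ebx=4-1=3
cmp ebx, 1  (cmp 3,1)
jg L1: taken
edi=M[212]=19
edi=19-19=0
edi=M[212]=19
edi=19&15=3
edx=212+4=216
ebx=3-1=2
cmp ebx, 1  (cmp 2,1)
jg L1: taken
edi=M[216]=1
edi=1-19=-18
edi=M[216]=1
edi=1&15=1
edx=216+4=220
ebx=2-1=1
cmp ebx, 1  (cmp 1,1)
jg L1: not taken
mov [212], edi → M[212]=1
halt.

220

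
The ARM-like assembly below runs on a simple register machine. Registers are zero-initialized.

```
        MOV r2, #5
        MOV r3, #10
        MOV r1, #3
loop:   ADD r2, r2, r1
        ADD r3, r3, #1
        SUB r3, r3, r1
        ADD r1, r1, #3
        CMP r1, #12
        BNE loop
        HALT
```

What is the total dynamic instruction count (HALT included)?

22

after MOV r2, #5: r2=5
after MOV r3, #10: r3=10
after MOV r1, #3: r1=3
after ADD r2, r2, r1: r2=5+3=8
after ADD r3, r3, #1: r3=10+1=11
after SUB r3, r3, r1: r3=11-3=8
after ADD r1, r1, #3: r1=3+3=6
CMP r1, #12  (cmp 6,12)
BNE loop: taken
after ADD r2, r2, r1: r2=8+6=14
after ADD r3, r3, #1: r3=8+1=9
after SUB r3, r3, r1: r3=9-6=3
after ADD r1, r1, #3: r1=6+3=9
CMP r1, #12  (cmp 9,12)
BNE loop: taken
after ADD r2, r2, r1: r2=14+9=23
after ADD r3, r3, #1: r3=3+1=4
after SUB r3, r3, r1: r3=4-9=-5
after ADD r1, r1, #3: r1=9+3=12
CMP r1, #12  (cmp 12,12)
BNE loop: not taken
halt.
Total executed instructions: 22.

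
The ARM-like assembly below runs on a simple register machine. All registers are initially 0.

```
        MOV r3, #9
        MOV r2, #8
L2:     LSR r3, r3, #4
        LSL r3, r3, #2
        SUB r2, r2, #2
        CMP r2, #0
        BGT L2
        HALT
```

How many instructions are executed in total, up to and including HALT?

23

MOV r3, #9 → r3=9
MOV r2, #8 → r2=8
LSR r3, r3, #4 → r3=9>>4=0
LSL r3, r3, #2 → r3=0<<2=0
SUB r2, r2, #2 → r2=8-2=6
CMP r2, #0  (cmp 6,0)
BGT L2: taken
LSR r3, r3, #4 → r3=0>>4=0
LSL r3, r3, #2 → r3=0<<2=0
SUB r2, r2, #2 → r2=6-2=4
CMP r2, #0  (cmp 4,0)
BGT L2: taken
LSR r3, r3, #4 → r3=0>>4=0
LSL r3, r3, #2 → r3=0<<2=0
SUB r2, r2, #2 → r2=4-2=2
CMP r2, #0  (cmp 2,0)
BGT L2: taken
LSR r3, r3, #4 → r3=0>>4=0
LSL r3, r3, #2 → r3=0<<2=0
SUB r2, r2, #2 → r2=2-2=0
CMP r2, #0  (cmp 0,0)
BGT L2: not taken
halt.
Total executed instructions: 23.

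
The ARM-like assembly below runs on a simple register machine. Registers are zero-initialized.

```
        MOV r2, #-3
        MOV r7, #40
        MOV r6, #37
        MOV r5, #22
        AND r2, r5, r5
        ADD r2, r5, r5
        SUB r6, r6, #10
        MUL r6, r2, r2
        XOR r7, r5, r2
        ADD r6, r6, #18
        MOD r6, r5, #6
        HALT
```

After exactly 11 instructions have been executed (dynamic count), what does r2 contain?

44

after MOV r2, #-3: r2=-3
after MOV r7, #40: r7=40
after MOV r6, #37: r6=37
after MOV r5, #22: r5=22
after AND r2, r5, r5: r2=22&22=22
after ADD r2, r5, r5: r2=22+22=44
after SUB r6, r6, #10: r6=37-10=27
after MUL r6, r2, r2: r6=44*44=1936
after XOR r7, r5, r2: r7=22^44=58
after ADD r6, r6, #18: r6=1936+18=1954
after MOD r6, r5, #6: r6=22%6=4
After step 11: r2 = 44.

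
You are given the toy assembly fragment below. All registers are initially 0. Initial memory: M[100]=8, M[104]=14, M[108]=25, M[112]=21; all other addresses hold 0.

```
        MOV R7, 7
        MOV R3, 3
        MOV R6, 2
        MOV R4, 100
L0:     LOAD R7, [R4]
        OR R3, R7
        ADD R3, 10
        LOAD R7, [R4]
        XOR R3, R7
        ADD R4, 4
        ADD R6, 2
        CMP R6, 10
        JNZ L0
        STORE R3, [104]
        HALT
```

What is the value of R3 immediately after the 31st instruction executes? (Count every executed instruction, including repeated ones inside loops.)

MOV R7, 7 → R7=7
MOV R3, 3 → R3=3
MOV R6, 2 → R6=2
MOV R4, 100 → R4=100
LOAD R7, [R4] → R7=M[100]=8
OR R3, R7 → R3=3|8=11
ADD R3, 10 → R3=11+10=21
LOAD R7, [R4] → R7=M[100]=8
XOR R3, R7 → R3=21^8=29
ADD R4, 4 → R4=100+4=104
ADD R6, 2 → R6=2+2=4
CMP R6, 10  (cmp 4,10)
JNZ L0: taken
LOAD R7, [R4] → R7=M[104]=14
OR R3, R7 → R3=29|14=31
ADD R3, 10 → R3=31+10=41
LOAD R7, [R4] → R7=M[104]=14
XOR R3, R7 → R3=41^14=39
ADD R4, 4 → R4=104+4=108
ADD R6, 2 → R6=4+2=6
CMP R6, 10  (cmp 6,10)
JNZ L0: taken
LOAD R7, [R4] → R7=M[108]=25
OR R3, R7 → R3=39|25=63
ADD R3, 10 → R3=63+10=73
LOAD R7, [R4] → R7=M[108]=25
XOR R3, R7 → R3=73^25=80
ADD R4, 4 → R4=108+4=112
ADD R6, 2 → R6=6+2=8
CMP R6, 10  (cmp 8,10)
JNZ L0: taken
After step 31: R3 = 80.

80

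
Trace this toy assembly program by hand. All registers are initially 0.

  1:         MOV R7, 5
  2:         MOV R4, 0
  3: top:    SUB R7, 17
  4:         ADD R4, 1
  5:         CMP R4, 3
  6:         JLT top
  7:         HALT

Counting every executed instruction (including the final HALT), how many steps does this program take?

15

after MOV R7, 5: R7=5
after MOV R4, 0: R4=0
after SUB R7, 17: R7=5-17=-12
after ADD R4, 1: R4=0+1=1
CMP R4, 3  (cmp 1,3)
JLT top: taken
after SUB R7, 17: R7=(-12)-17=-29
after ADD R4, 1: R4=1+1=2
CMP R4, 3  (cmp 2,3)
JLT top: taken
after SUB R7, 17: R7=(-29)-17=-46
after ADD R4, 1: R4=2+1=3
CMP R4, 3  (cmp 3,3)
JLT top: not taken
halt.
Total executed instructions: 15.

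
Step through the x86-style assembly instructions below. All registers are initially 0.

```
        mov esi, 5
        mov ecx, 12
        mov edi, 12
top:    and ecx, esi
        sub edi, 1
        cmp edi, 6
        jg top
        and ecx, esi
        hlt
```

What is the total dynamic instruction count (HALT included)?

mov esi, 5 → esi=5
mov ecx, 12 → ecx=12
mov edi, 12 → edi=12
and ecx, esi → ecx=12&5=4
sub edi, 1 → edi=12-1=11
cmp edi, 6  (cmp 11,6)
jg top: taken
and ecx, esi → ecx=4&5=4
sub edi, 1 → edi=11-1=10
cmp edi, 6  (cmp 10,6)
jg top: taken
and ecx, esi → ecx=4&5=4
sub edi, 1 → edi=10-1=9
cmp edi, 6  (cmp 9,6)
jg top: taken
and ecx, esi → ecx=4&5=4
sub edi, 1 → edi=9-1=8
cmp edi, 6  (cmp 8,6)
jg top: taken
and ecx, esi → ecx=4&5=4
sub edi, 1 → edi=8-1=7
cmp edi, 6  (cmp 7,6)
jg top: taken
and ecx, esi → ecx=4&5=4
sub edi, 1 → edi=7-1=6
cmp edi, 6  (cmp 6,6)
jg top: not taken
and ecx, esi → ecx=4&5=4
halt.
Total executed instructions: 29.

29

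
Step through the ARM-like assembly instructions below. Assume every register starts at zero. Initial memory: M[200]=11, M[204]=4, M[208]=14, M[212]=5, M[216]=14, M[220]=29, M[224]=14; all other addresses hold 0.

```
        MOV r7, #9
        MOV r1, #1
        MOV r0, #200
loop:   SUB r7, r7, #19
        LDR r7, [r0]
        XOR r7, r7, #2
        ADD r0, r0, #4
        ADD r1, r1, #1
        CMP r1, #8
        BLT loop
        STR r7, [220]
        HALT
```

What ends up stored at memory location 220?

MOV r7, #9 → r7=9
MOV r1, #1 → r1=1
MOV r0, #200 → r0=200
SUB r7, r7, #19 → r7=9-19=-10
LDR r7, [r0] → r7=M[200]=11
XOR r7, r7, #2 → r7=11^2=9
ADD r0, r0, #4 → r0=200+4=204
ADD r1, r1, #1 → r1=1+1=2
CMP r1, #8  (cmp 2,8)
BLT loop: taken
SUB r7, r7, #19 → r7=9-19=-10
LDR r7, [r0] → r7=M[204]=4
XOR r7, r7, #2 → r7=4^2=6
ADD r0, r0, #4 → r0=204+4=208
ADD r1, r1, #1 → r1=2+1=3
CMP r1, #8  (cmp 3,8)
BLT loop: taken
SUB r7, r7, #19 → r7=6-19=-13
LDR r7, [r0] → r7=M[208]=14
XOR r7, r7, #2 → r7=14^2=12
ADD r0, r0, #4 → r0=208+4=212
ADD r1, r1, #1 → r1=3+1=4
CMP r1, #8  (cmp 4,8)
BLT loop: taken
SUB r7, r7, #19 → r7=12-19=-7
LDR r7, [r0] → r7=M[212]=5
XOR r7, r7, #2 → r7=5^2=7
ADD r0, r0, #4 → r0=212+4=216
ADD r1, r1, #1 → r1=4+1=5
CMP r1, #8  (cmp 5,8)
BLT loop: taken
SUB r7, r7, #19 → r7=7-19=-12
LDR r7, [r0] → r7=M[216]=14
XOR r7, r7, #2 → r7=14^2=12
ADD r0, r0, #4 → r0=216+4=220
ADD r1, r1, #1 → r1=5+1=6
CMP r1, #8  (cmp 6,8)
BLT loop: taken
SUB r7, r7, #19 → r7=12-19=-7
LDR r7, [r0] → r7=M[220]=29
XOR r7, r7, #2 → r7=29^2=31
ADD r0, r0, #4 → r0=220+4=224
ADD r1, r1, #1 → r1=6+1=7
CMP r1, #8  (cmp 7,8)
BLT loop: taken
SUB r7, r7, #19 → r7=31-19=12
LDR r7, [r0] → r7=M[224]=14
XOR r7, r7, #2 → r7=14^2=12
ADD r0, r0, #4 → r0=224+4=228
ADD r1, r1, #1 → r1=7+1=8
CMP r1, #8  (cmp 8,8)
BLT loop: not taken
STR r7, [220] → M[220]=12
halt.

12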